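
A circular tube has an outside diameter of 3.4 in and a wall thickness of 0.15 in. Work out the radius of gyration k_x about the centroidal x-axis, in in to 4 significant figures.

Split into non-overlapping primitives; take the origin at the lower-left of the bounding box.
Outer circle: ⌀3.4, A = 9.0792 in², y = 1.7 in, Ī = 6.55972 in⁴.
Bore (subtracted): ⌀3.1, A = 7.54768 in², y = 1.7 in, Ī = 4.53332 in⁴.
By symmetry the centroid is at mid-height, ȳ = 1.7 in.
All pieces are centred on the centroidal x-axis, so I = ΣĪ (holes subtracted) = 2.0264 in⁴.
Radius of gyration: k = √(I/A) = √(2.0264 / 1.53153) = 1.15027 in.

k_x ≈ 1.150 in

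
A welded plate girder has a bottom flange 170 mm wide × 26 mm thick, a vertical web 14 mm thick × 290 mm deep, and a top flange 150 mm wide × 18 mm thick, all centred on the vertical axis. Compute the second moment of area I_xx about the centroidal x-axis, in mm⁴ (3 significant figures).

Decompose the section into non-overlapping parts with the origin at the bottom-left of its bounding rectangle.
Bottom plate: 170 × 26, A = 4 420 mm², y = 13 mm, Ī = 248 993 mm⁴.
Web plate: 14 × 290, A = 4 060 mm², y = 171 mm, Ī = 28 453 833 mm⁴.
Top plate: 150 × 18, A = 2 700 mm², y = 325 mm, Ī = 72 900 mm⁴.
Centroid: ȳ = ΣA·y / ΣA = 145.73 mm.
Transfer each piece to the centroidal x-axis using Ī + A·d² with d = y − 145.73:
  bottom plate: d = -132.73 mm → contributes +78 112 906 mm⁴
  web plate: d = 25.274 mm → contributes +31 047 199 mm⁴
  top plate: d = 179.27 mm → contributes +86 848 364 mm⁴
Total I = 196 008 469 mm⁴.

I_xx ≈ 1.96 × 10⁸ mm⁴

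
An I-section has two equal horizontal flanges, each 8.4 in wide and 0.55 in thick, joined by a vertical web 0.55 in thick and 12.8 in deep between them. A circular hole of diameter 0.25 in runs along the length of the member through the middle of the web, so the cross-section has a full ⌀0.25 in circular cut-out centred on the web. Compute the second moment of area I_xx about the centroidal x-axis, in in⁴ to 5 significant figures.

I_xx ≈ 508.05 in⁴

Break the section into simple shapes (no overlaps), measuring from the bottom-left corner of the bounding box.
Bottom flange: 8.4 × 0.55, A = 4.62 in², y = 0.275 in, Ī = 0.1164625 in⁴.
Web: 0.55 × 12.8, A = 7.04 in², y = 6.95 in, Ī = 96.11947 in⁴.
Top flange: 8.4 × 0.55, A = 4.62 in², y = 13.625 in, Ī = 0.1164625 in⁴.
Hole (subtracted): ⌀0.25, A = 0.04908739 in², y = 6.95 in, Ī = 0.0001917476 in⁴.
By symmetry the centroid is at mid-height, ȳ = 6.95 in.
Transfer each piece to the centroidal x-axis using Ī + A·d² with d = y − 6.95:
  bottom flange: d = -6.675 in → contributes +205.9635 in⁴
  web: d = 0 in → contributes +96.11947 in⁴
  top flange: d = 6.675 in → contributes +205.9635 in⁴
  hole: d = 0 in → contributes −0.0001917476 in⁴
Total I = 508.0462 in⁴.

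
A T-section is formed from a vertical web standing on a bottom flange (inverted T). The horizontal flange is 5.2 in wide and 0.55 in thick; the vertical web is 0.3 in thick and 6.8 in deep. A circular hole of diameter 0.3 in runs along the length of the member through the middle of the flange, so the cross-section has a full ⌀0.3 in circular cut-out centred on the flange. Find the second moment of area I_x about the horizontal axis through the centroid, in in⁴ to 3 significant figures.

Split into non-overlapping primitives; take the origin at the lower-left of the bounding box.
Flange: 5.2 × 0.55, A = 2.86 in², y = 0.275 in, Ī = 0.072096 in⁴.
Web: 0.3 × 6.8, A = 2.04 in², y = 3.95 in, Ī = 7.8608 in⁴.
Hole (subtracted): ⌀0.3, A = 0.070686 in², y = 0.275 in, Ī = 0.00039761 in⁴.
Centroid: ȳ = ΣA·y / ΣA = 1.8274 in.
Transfer each piece to the horizontal axis through the centroid using Ī + A·d² with d = y − 1.8274:
  flange: d = -1.5524 in → contributes +6.9645 in⁴
  web: d = 2.1226 in → contributes +17.052 in⁴
  hole: d = -1.5524 in → contributes −0.17075 in⁴
Total I = 23.846 in⁴.

I_x ≈ 23.8 in⁴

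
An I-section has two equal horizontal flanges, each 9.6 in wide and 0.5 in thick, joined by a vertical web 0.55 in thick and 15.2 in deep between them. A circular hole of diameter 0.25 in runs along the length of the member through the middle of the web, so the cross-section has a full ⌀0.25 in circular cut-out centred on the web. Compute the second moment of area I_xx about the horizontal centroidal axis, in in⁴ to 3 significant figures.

Split into non-overlapping primitives; take the origin at the lower-left of the bounding box.
Bottom flange: 9.6 × 0.5, A = 4.8 in², y = 0.25 in, Ī = 0.1 in⁴.
Web: 0.55 × 15.2, A = 8.36 in², y = 8.1 in, Ī = 160.96 in⁴.
Top flange: 9.6 × 0.5, A = 4.8 in², y = 15.95 in, Ī = 0.1 in⁴.
Hole (subtracted): ⌀0.25, A = 0.049087 in², y = 8.1 in, Ī = 0.00019175 in⁴.
By symmetry the centroid is at mid-height, ȳ = 8.1 in.
Transfer each piece to the horizontal centroidal axis using Ī + A·d² with d = y − 8.1:
  bottom flange: d = -7.85 in → contributes +295.89 in⁴
  web: d = 0 in → contributes +160.96 in⁴
  top flange: d = 7.85 in → contributes +295.89 in⁴
  hole: d = 0 in → contributes −0.00019175 in⁴
Total I = 752.73 in⁴.

I_xx ≈ 753 in⁴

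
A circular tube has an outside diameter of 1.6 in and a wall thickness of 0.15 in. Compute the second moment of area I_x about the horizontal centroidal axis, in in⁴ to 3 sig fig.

Split into non-overlapping primitives; take the origin at the lower-left of the bounding box.
Outer circle: ⌀1.6, A = 2.0106 in², y = 0.8 in, Ī = 0.3217 in⁴.
Bore (subtracted): ⌀1.3, A = 1.3273 in², y = 0.8 in, Ī = 0.1402 in⁴.
By symmetry the centroid is at mid-height, ȳ = 0.8 in.
All pieces are centred on the horizontal centroidal axis, so I = ΣĪ (holes subtracted) = 0.1815 in⁴.

I_x ≈ 0.182 in⁴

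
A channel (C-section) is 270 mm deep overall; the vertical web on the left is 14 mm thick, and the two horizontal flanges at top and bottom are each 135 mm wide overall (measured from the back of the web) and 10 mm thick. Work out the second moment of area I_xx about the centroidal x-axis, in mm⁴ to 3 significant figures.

Decompose the section into non-overlapping parts with the origin at the bottom-left of its bounding rectangle.
Web: 14 × 270, A = 3 780 mm², y = 135 mm, Ī = 22 963 500 mm⁴.
Top flange (beyond web): 121 × 10, A = 1 210 mm², y = 265 mm, Ī = 10 083 mm⁴.
Bottom flange (beyond web): 121 × 10, A = 1 210 mm², y = 5 mm, Ī = 10 083 mm⁴.
By symmetry the centroid is at mid-height, ȳ = 135 mm.
Transfer each piece to the centroidal x-axis using Ī + A·d² with d = y − 135:
  web: d = 0 mm → contributes +22 963 500 mm⁴
  top flange (beyond web): d = 130 mm → contributes +20 459 083 mm⁴
  bottom flange (beyond web): d = -130 mm → contributes +20 459 083 mm⁴
Total I = 63 881 667 mm⁴.

I_xx ≈ 6.39 × 10⁷ mm⁴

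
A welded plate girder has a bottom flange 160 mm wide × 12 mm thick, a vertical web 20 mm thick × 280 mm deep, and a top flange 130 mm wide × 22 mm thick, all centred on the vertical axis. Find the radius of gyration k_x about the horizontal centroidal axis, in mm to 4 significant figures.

k_x ≈ 116.4 mm

Split into non-overlapping primitives; take the origin at the lower-left of the bounding box.
Bottom plate: 160 × 12, A = 1 920 mm², y = 6 mm, Ī = 23 040 mm⁴.
Web plate: 20 × 280, A = 5 600 mm², y = 152 mm, Ī = 36 586 667 mm⁴.
Top plate: 130 × 22, A = 2 860 mm², y = 303 mm, Ī = 115 353 mm⁴.
Centroid: ȳ = ΣA·y / ΣA = 166.599 mm.
Transfer each piece to the horizontal centroidal axis using Ī + A·d² with d = y − 166.599:
  bottom plate: d = -160.599 mm → contributes +49 543 896 mm⁴
  web plate: d = -14.5992 mm → contributes +37 780 237 mm⁴
  top plate: d = 136.401 mm → contributes +53 326 140 mm⁴
Total I = 140 650 273 mm⁴.
Radius of gyration: k = √(I/A) = √(140 650 273 / 10 380) = 116.405 mm.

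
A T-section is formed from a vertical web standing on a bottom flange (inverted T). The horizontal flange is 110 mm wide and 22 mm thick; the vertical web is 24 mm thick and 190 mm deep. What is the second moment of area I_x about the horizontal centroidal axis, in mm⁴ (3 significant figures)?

I_x ≈ 3.16 × 10⁷ mm⁴

Break the section into simple shapes (no overlaps), measuring from the bottom-left corner of the bounding box.
Flange: 110 × 22, A = 2 420 mm², y = 11 mm, Ī = 97 607 mm⁴.
Web: 24 × 190, A = 4 560 mm², y = 117 mm, Ī = 13 718 000 mm⁴.
Centroid: ȳ = ΣA·y / ΣA = 80.249 mm.
Transfer each piece to the horizontal centroidal axis using Ī + A·d² with d = y − 80.249:
  flange: d = -69.249 mm → contributes +11 702 628 mm⁴
  web: d = 36.751 mm → contributes +19 876 805 mm⁴
Total I = 31 579 433 mm⁴.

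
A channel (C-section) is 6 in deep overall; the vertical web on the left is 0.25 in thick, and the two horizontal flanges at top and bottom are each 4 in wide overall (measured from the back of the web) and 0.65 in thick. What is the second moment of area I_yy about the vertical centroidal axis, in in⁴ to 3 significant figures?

I_yy ≈ 10.3 in⁴

Treat the section as a set of non-overlapping primitives; coordinates are from the bounding-box lower-left.
Web: 0.25 × 6, A = 1.5 in², x = 0.125 in, Ī = 0.0078125 in⁴.
Top flange (beyond web): 3.75 × 0.65, A = 2.4375 in², x = 2.125 in, Ī = 2.8564 in⁴.
Bottom flange (beyond web): 3.75 × 0.65, A = 2.4375 in², x = 2.125 in, Ī = 2.8564 in⁴.
Centroid: x̄ = ΣA·x / ΣA = 1.6544 in.
Transfer each piece to the vertical centroidal axis using Ī + A·d² with d = x − 1.6544:
  web: d = -1.5294 in → contributes +3.5165 in⁴
  top flange (beyond web): d = 0.47059 in → contributes +3.3962 in⁴
  bottom flange (beyond web): d = 0.47059 in → contributes +3.3962 in⁴
Total I = 10.309 in⁴.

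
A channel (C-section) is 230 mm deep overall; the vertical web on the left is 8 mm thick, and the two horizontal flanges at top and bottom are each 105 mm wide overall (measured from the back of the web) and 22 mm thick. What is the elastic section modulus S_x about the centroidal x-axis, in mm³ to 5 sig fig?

S_x ≈ 4.7344 × 10⁵ mm³

Break the section into simple shapes (no overlaps), measuring from the bottom-left corner of the bounding box.
Web: 8 × 230, A = 1 840 mm², y = 115 mm, Ī = 8 111 333 mm⁴.
Top flange (beyond web): 97 × 22, A = 2 134 mm², y = 219 mm, Ī = 86071.33 mm⁴.
Bottom flange (beyond web): 97 × 22, A = 2 134 mm², y = 11 mm, Ī = 86071.33 mm⁴.
By symmetry the centroid is at mid-height, ȳ = 115 mm.
Transfer each piece to the centroidal x-axis using Ī + A·d² with d = y − 115:
  web: d = 0 mm → contributes +8 111 333 mm⁴
  top flange (beyond web): d = 104 mm → contributes +23 167 415 mm⁴
  bottom flange (beyond web): d = -104 mm → contributes +23 167 415 mm⁴
Total I = 54 446 164 mm⁴.
Extreme fibre distance c = 115 mm; S = I/c = 473444.9 mm³.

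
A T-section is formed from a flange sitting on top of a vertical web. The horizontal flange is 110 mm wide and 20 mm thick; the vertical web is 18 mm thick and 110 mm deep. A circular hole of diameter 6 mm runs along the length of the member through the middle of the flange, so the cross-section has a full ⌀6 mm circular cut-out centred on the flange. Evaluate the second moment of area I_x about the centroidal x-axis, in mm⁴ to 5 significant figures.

I_x ≈ 6.4457 × 10⁶ mm⁴

Treat the section as a set of non-overlapping primitives; coordinates are from the bounding-box lower-left.
Flange: 110 × 20, A = 2 200 mm², y = 120 mm, Ī = 73333.33 mm⁴.
Web: 18 × 110, A = 1 980 mm², y = 55 mm, Ī = 1 996 500 mm⁴.
Hole (subtracted): ⌀6, A = 28.27433 mm², y = 120 mm, Ī = 63.61725 mm⁴.
Centroid: ȳ = ΣA·y / ΣA = 89.00084 mm.
Transfer each piece to the centroidal x-axis using Ī + A·d² with d = y − 89.00084:
  flange: d = 30.99916 mm → contributes +2 187 418 mm⁴
  web: d = -34.00084 mm → contributes +4 285 493 mm⁴
  hole: d = 30.99916 mm → contributes −27233.78 mm⁴
Total I = 6 445 678 mm⁴.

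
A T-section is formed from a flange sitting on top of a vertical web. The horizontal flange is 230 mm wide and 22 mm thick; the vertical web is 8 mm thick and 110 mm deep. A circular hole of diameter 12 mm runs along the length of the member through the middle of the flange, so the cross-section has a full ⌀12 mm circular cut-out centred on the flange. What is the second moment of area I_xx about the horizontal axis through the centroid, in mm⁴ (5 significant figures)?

I_xx ≈ 4.3448 × 10⁶ mm⁴

Break the section into simple shapes (no overlaps), measuring from the bottom-left corner of the bounding box.
Flange: 230 × 22, A = 5 060 mm², y = 121 mm, Ī = 204086.7 mm⁴.
Web: 8 × 110, A = 880 mm², y = 55 mm, Ī = 887333.3 mm⁴.
Hole (subtracted): ⌀12, A = 113.0973 mm², y = 121 mm, Ī = 1017.876 mm⁴.
Centroid: ȳ = ΣA·y / ΣA = 111.0324 mm.
Transfer each piece to the horizontal axis through the centroid using Ī + A·d² with d = y − 111.0324:
  flange: d = 9.96756 mm → contributes +706 809 mm⁴
  web: d = -56.03244 mm → contributes +3 650 212 mm⁴
  hole: d = 9.96756 mm → contributes −12254.35 mm⁴
Total I = 4 344 766 mm⁴.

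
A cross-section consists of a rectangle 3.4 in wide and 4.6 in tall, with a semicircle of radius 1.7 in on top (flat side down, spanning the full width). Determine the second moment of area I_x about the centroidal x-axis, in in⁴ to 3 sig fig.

Break the section into simple shapes (no overlaps), measuring from the bottom-left corner of the bounding box.
Rectangular body: 3.4 × 4.6, A = 15.64 in², y = 2.3 in, Ī = 27.579 in⁴.
Semicircular cap: semicircle r = 1.7, A = 4.5396 in², y = 5.3215 in, Ī = 0.9167 in⁴.
Centroid: ȳ = ΣA·y / ΣA = 2.9797 in.
Transfer each piece to the centroidal x-axis using Ī + A·d² with d = y − 2.9797:
  rectangular body: d = -0.67972 in → contributes +34.804 in⁴
  semicircular cap: d = 2.3418 in → contributes +25.812 in⁴
Total I = 60.616 in⁴.

I_x ≈ 60.6 in⁴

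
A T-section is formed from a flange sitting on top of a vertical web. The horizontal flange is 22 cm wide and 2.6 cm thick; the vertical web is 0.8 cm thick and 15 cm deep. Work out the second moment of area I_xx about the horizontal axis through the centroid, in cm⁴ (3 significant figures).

Decompose the section into non-overlapping parts with the origin at the bottom-left of its bounding rectangle.
Flange: 22 × 2.6, A = 57.2 cm², y = 16.3 cm, Ī = 32.223 cm⁴.
Web: 0.8 × 15, A = 12 cm², y = 7.5 cm, Ī = 225 cm⁴.
Centroid: ȳ = ΣA·y / ΣA = 14.774 cm.
Transfer each piece to the horizontal axis through the centroid using Ī + A·d² with d = y − 14.774:
  flange: d = 1.526 cm → contributes +165.42 cm⁴
  web: d = -7.274 cm → contributes +859.93 cm⁴
Total I = 1025.4 cm⁴.

I_xx ≈ 1030 cm⁴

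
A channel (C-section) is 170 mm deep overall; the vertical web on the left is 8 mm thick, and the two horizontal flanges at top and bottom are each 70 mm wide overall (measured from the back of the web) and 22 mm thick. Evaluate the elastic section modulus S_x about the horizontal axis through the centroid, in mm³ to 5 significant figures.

Break the section into simple shapes (no overlaps), measuring from the bottom-left corner of the bounding box.
Web: 8 × 170, A = 1 360 mm², y = 85 mm, Ī = 3 275 333 mm⁴.
Top flange (beyond web): 62 × 22, A = 1 364 mm², y = 159 mm, Ī = 55014.67 mm⁴.
Bottom flange (beyond web): 62 × 22, A = 1 364 mm², y = 11 mm, Ī = 55014.67 mm⁴.
By symmetry the centroid is at mid-height, ȳ = 85 mm.
Transfer each piece to the horizontal axis through the centroid using Ī + A·d² with d = y − 85:
  web: d = 0 mm → contributes +3 275 333 mm⁴
  top flange (beyond web): d = 74 mm → contributes +7 524 279 mm⁴
  bottom flange (beyond web): d = -74 mm → contributes +7 524 279 mm⁴
Total I = 18 323 891 mm⁴.
Extreme fibre distance c = 85 mm; S = I/c = 215575.2 mm³.

S_x ≈ 2.1558 × 10⁵ mm³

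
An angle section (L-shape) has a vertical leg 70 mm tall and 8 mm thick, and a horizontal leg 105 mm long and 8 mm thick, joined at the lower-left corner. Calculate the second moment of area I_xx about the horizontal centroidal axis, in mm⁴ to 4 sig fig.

Decompose the section into non-overlapping parts with the origin at the bottom-left of its bounding rectangle.
Vertical leg: 8 × 70, A = 560 mm², y = 35 mm, Ī = 228 667 mm⁴.
Horizontal leg (remainder): 97 × 8, A = 776 mm², y = 4 mm, Ī = 4138.67 mm⁴.
Centroid: ȳ = ΣA·y / ΣA = 16.994 mm.
Transfer each piece to the horizontal centroidal axis using Ī + A·d² with d = y − 16.994:
  vertical leg: d = 18.006 mm → contributes +410 227 mm⁴
  horizontal leg (remainder): d = -12.994 mm → contributes +135 162 mm⁴
Total I = 545 389 mm⁴.

I_xx ≈ 5.454 × 10⁵ mm⁴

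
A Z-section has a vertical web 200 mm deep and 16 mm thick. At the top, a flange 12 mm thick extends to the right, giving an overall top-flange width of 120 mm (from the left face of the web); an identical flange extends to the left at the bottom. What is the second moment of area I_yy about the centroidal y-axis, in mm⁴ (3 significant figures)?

I_yy ≈ 1.13 × 10⁷ mm⁴

Treat the section as a set of non-overlapping primitives; coordinates are from the bounding-box lower-left.
Web: 16 × 200, A = 3 200 mm², x = 112 mm, Ī = 68 267 mm⁴.
Top flange (beyond web): 104 × 12, A = 1 248 mm², x = 172 mm, Ī = 1 124 864 mm⁴.
Bottom flange (beyond web): 104 × 12, A = 1 248 mm², x = 52 mm, Ī = 1 124 864 mm⁴.
Centroid: x̄ = ΣA·x / ΣA = 112 mm.
Transfer each piece to the centroidal y-axis using Ī + A·d² with d = x − 112:
  web: d = 0 mm → contributes +68 267 mm⁴
  top flange (beyond web): d = 60 mm → contributes +5 617 664 mm⁴
  bottom flange (beyond web): d = -60 mm → contributes +5 617 664 mm⁴
Total I = 11 303 595 mm⁴.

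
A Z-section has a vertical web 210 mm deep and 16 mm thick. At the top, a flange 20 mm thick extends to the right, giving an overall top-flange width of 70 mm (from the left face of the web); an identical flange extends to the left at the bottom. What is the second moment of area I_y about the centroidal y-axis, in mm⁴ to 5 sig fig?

I_y ≈ 3.2426 × 10⁶ mm⁴

Treat the section as a set of non-overlapping primitives; coordinates are from the bounding-box lower-left.
Web: 16 × 210, A = 3 360 mm², x = 62 mm, Ī = 71 680 mm⁴.
Top flange (beyond web): 54 × 20, A = 1 080 mm², x = 97 mm, Ī = 262 440 mm⁴.
Bottom flange (beyond web): 54 × 20, A = 1 080 mm², x = 27 mm, Ī = 262 440 mm⁴.
Centroid: x̄ = ΣA·x / ΣA = 62 mm.
Transfer each piece to the centroidal y-axis using Ī + A·d² with d = x − 62:
  web: d = 0 mm → contributes +71 680 mm⁴
  top flange (beyond web): d = 35 mm → contributes +1 585 440 mm⁴
  bottom flange (beyond web): d = -35 mm → contributes +1 585 440 mm⁴
Total I = 3 242 560 mm⁴.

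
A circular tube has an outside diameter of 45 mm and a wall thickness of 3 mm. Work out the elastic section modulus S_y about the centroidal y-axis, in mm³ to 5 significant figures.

S_y ≈ 3899.0 mm³

Decompose the section into non-overlapping parts with the origin at the bottom-left of its bounding rectangle.
Outer circle: ⌀45, A = 1590.431 mm², x = 22.5 mm, Ī = 201 289 mm⁴.
Bore (subtracted): ⌀39, A = 1194.591 mm², x = 22.5 mm, Ī = 113560.8 mm⁴.
By symmetry the centroid is at mid-width, x̄ = 22.5 mm.
All pieces are centred on the centroidal y-axis, so I = ΣĪ (holes subtracted) = 87728.19 mm⁴.
Extreme fibre distance c = 22.5 mm; S = I/c = 3899.031 mm³.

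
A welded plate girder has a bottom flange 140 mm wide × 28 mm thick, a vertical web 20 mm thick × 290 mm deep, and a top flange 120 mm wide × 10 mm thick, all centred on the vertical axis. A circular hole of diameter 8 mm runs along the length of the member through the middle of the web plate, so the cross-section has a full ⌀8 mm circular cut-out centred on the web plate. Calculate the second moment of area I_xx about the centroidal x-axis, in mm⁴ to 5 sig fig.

I_xx ≈ 1.4894 × 10⁸ mm⁴

Break the section into simple shapes (no overlaps), measuring from the bottom-left corner of the bounding box.
Bottom plate: 140 × 28, A = 3 920 mm², y = 14 mm, Ī = 256106.7 mm⁴.
Web plate: 20 × 290, A = 5 800 mm², y = 173 mm, Ī = 40 648 333 mm⁴.
Top plate: 120 × 10, A = 1 200 mm², y = 323 mm, Ī = 10 000 mm⁴.
Hole (subtracted): ⌀8, A = 50.26548 mm², y = 173 mm, Ī = 201.0619 mm⁴.
Centroid: ȳ = ΣA·y / ΣA = 132.2189 mm.
Transfer each piece to the centroidal x-axis using Ī + A·d² with d = y − 132.2189:
  bottom plate: d = -118.2189 mm → contributes +55 040 860 mm⁴
  web plate: d = 40.78112 mm → contributes +50 294 314 mm⁴
  top plate: d = 190.7811 mm → contributes +43 686 925 mm⁴
  hole: d = 40.78112 mm → contributes −83797.59 mm⁴
Total I = 148 938 302 mm⁴.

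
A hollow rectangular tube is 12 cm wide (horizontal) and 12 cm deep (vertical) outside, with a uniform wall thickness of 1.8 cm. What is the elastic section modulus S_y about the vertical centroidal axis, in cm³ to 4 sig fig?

S_y ≈ 218.9 cm³

Decompose the section into non-overlapping parts with the origin at the bottom-left of its bounding rectangle.
Outer rectangle: 12 × 12, A = 144 cm², x = 6 cm, Ī = 1 728 cm⁴.
Inner void (subtracted): 8.4 × 8.4, A = 70.56 cm², x = 6 cm, Ī = 414.893 cm⁴.
By symmetry the centroid is at mid-width, x̄ = 6 cm.
All pieces are centred on the vertical centroidal axis, so I = ΣĪ (holes subtracted) = 1313.11 cm⁴.
Extreme fibre distance c = 6 cm; S = I/c = 218.851 cm³.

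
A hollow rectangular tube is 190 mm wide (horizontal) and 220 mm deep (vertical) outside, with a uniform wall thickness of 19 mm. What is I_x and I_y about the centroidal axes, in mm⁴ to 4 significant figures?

Decompose the section into non-overlapping parts with the origin at the bottom-left of its bounding rectangle.
Outer rectangle: 190 × 220, A = 41 800 mm², y = 110 mm, Ī = 168 593 333 mm⁴.
Inner void (subtracted): 152 × 182, A = 27 664 mm², y = 110 mm, Ī = 76 361 861 mm⁴.
By symmetry the centroid is at mid-height, ȳ = 110 mm.
All pieces are centred on the centroidal x-axis, so I = ΣĪ (holes subtracted) = 92 231 472 mm⁴.
Repeating about the centroidal y-axis gives I_y = 72 485 912 mm⁴.

I_x ≈ 9.223 × 10⁷ mm⁴, I_y ≈ 7.249 × 10⁷ mm⁴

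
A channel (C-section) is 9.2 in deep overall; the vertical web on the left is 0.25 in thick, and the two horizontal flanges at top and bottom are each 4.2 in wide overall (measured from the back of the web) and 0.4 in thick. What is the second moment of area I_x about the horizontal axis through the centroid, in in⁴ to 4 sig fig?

I_x ≈ 77.44 in⁴

Treat the section as a set of non-overlapping primitives; coordinates are from the bounding-box lower-left.
Web: 0.25 × 9.2, A = 2.3 in², y = 4.6 in, Ī = 16.2227 in⁴.
Top flange (beyond web): 3.95 × 0.4, A = 1.58 in², y = 9 in, Ī = 0.0210667 in⁴.
Bottom flange (beyond web): 3.95 × 0.4, A = 1.58 in², y = 0.2 in, Ī = 0.0210667 in⁴.
By symmetry the centroid is at mid-height, ȳ = 4.6 in.
Transfer each piece to the horizontal axis through the centroid using Ī + A·d² with d = y − 4.6:
  web: d = 0 in → contributes +16.2227 in⁴
  top flange (beyond web): d = 4.4 in → contributes +30.6099 in⁴
  bottom flange (beyond web): d = -4.4 in → contributes +30.6099 in⁴
Total I = 77.4424 in⁴.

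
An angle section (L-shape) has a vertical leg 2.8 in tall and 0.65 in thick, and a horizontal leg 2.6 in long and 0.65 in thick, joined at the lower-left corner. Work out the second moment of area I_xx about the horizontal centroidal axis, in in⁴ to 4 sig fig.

I_xx ≈ 2.097 in⁴

Split into non-overlapping primitives; take the origin at the lower-left of the bounding box.
Vertical leg: 0.65 × 2.8, A = 1.82 in², y = 1.4 in, Ī = 1.18907 in⁴.
Horizontal leg (remainder): 1.95 × 0.65, A = 1.2675 in², y = 0.325 in, Ī = 0.0446266 in⁴.
Centroid: ȳ = ΣA·y / ΣA = 0.958684 in.
Transfer each piece to the horizontal centroidal axis using Ī + A·d² with d = y − 0.958684:
  vertical leg: d = 0.441316 in → contributes +1.54353 in⁴
  horizontal leg (remainder): d = -0.633684 in → contributes +0.553598 in⁴
Total I = 2.09713 in⁴.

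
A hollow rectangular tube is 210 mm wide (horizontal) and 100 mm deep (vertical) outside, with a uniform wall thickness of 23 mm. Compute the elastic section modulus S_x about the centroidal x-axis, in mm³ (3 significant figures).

S_x ≈ 3.07 × 10⁵ mm³

Break the section into simple shapes (no overlaps), measuring from the bottom-left corner of the bounding box.
Outer rectangle: 210 × 100, A = 21 000 mm², y = 50 mm, Ī = 17 500 000 mm⁴.
Inner void (subtracted): 164 × 54, A = 8 856 mm², y = 50 mm, Ī = 2 152 008 mm⁴.
By symmetry the centroid is at mid-height, ȳ = 50 mm.
All pieces are centred on the centroidal x-axis, so I = ΣĪ (holes subtracted) = 15 347 992 mm⁴.
Extreme fibre distance c = 50 mm; S = I/c = 306 960 mm³.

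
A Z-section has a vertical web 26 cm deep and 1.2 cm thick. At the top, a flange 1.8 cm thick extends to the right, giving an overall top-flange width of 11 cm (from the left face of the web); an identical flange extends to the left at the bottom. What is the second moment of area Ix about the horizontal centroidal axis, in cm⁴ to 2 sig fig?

Break the section into simple shapes (no overlaps), measuring from the bottom-left corner of the bounding box.
Web: 1.2 × 26, A = 31.2 cm², y = 13 cm, Ī = 1 758 cm⁴.
Top flange (beyond web): 9.8 × 1.8, A = 17.64 cm², y = 25.1 cm, Ī = 4.763 cm⁴.
Bottom flange (beyond web): 9.8 × 1.8, A = 17.64 cm², y = 0.9 cm, Ī = 4.763 cm⁴.
Centroid: ȳ = ΣA·y / ΣA = 13 cm.
Transfer each piece to the horizontal centroidal axis using Ī + A·d² with d = y − 13:
  web: d = 0 cm → contributes +1 758 cm⁴
  top flange (beyond web): d = 12.1 cm → contributes +2 587 cm⁴
  bottom flange (beyond web): d = -12.1 cm → contributes +2 587 cm⁴
Total I = 6 932 cm⁴.

Ix ≈ 6900 cm⁴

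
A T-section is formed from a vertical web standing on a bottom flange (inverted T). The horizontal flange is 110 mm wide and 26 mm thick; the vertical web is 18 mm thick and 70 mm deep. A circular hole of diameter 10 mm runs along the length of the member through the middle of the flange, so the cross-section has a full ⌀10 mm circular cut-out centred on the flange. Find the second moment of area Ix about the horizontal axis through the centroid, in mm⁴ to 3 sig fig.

Ix ≈ 2.67 × 10⁶ mm⁴

Break the section into simple shapes (no overlaps), measuring from the bottom-left corner of the bounding box.
Flange: 110 × 26, A = 2 860 mm², y = 13 mm, Ī = 161 113 mm⁴.
Web: 18 × 70, A = 1 260 mm², y = 61 mm, Ī = 514 500 mm⁴.
Hole (subtracted): ⌀10, A = 78.54 mm², y = 13 mm, Ī = 490.87 mm⁴.
Centroid: ȳ = ΣA·y / ΣA = 27.965 mm.
Transfer each piece to the horizontal axis through the centroid using Ī + A·d² with d = y − 27.965:
  flange: d = -14.965 mm → contributes +801 604 mm⁴
  web: d = 33.035 mm → contributes +1 889 561 mm⁴
  hole: d = -14.965 mm → contributes −18 080 mm⁴
Total I = 2 673 086 mm⁴.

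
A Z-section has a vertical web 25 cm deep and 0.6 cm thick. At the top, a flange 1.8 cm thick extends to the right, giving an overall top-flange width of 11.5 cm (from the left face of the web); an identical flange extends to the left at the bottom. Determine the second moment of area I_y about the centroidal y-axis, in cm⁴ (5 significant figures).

I_y ≈ 1686.3 cm⁴

Break the section into simple shapes (no overlaps), measuring from the bottom-left corner of the bounding box.
Web: 0.6 × 25, A = 15 cm², x = 11.2 cm, Ī = 0.45 cm⁴.
Top flange (beyond web): 10.9 × 1.8, A = 19.62 cm², x = 16.95 cm, Ī = 194.2544 cm⁴.
Bottom flange (beyond web): 10.9 × 1.8, A = 19.62 cm², x = 5.45 cm, Ī = 194.2544 cm⁴.
Centroid: x̄ = ΣA·x / ΣA = 11.2 cm.
Transfer each piece to the centroidal y-axis using Ī + A·d² with d = x − 11.2:
  web: d = 0 cm → contributes +0.45 cm⁴
  top flange (beyond web): d = 5.75 cm → contributes +842.9406 cm⁴
  bottom flange (beyond web): d = -5.75 cm → contributes +842.9406 cm⁴
Total I = 1686.331 cm⁴.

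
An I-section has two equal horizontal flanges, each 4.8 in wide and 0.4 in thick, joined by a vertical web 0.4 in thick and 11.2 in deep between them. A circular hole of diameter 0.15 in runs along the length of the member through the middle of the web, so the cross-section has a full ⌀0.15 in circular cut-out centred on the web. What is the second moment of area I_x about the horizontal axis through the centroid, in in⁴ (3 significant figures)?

I_x ≈ 176 in⁴

Treat the section as a set of non-overlapping primitives; coordinates are from the bounding-box lower-left.
Bottom flange: 4.8 × 0.4, A = 1.92 in², y = 0.2 in, Ī = 0.0256 in⁴.
Web: 0.4 × 11.2, A = 4.48 in², y = 6 in, Ī = 46.831 in⁴.
Top flange: 4.8 × 0.4, A = 1.92 in², y = 11.8 in, Ī = 0.0256 in⁴.
Hole (subtracted): ⌀0.15, A = 0.017671 in², y = 6 in, Ī = 0.00002485 in⁴.
By symmetry the centroid is at mid-height, ȳ = 6 in.
Transfer each piece to the horizontal axis through the centroid using Ī + A·d² with d = y − 6:
  bottom flange: d = -5.8 in → contributes +64.614 in⁴
  web: d = 0 in → contributes +46.831 in⁴
  top flange: d = 5.8 in → contributes +64.614 in⁴
  hole: d = 0 in → contributes −0.00002485 in⁴
Total I = 176.06 in⁴.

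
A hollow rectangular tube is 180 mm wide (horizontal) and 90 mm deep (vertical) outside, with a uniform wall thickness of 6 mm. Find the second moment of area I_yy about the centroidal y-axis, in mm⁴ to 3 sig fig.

Decompose the section into non-overlapping parts with the origin at the bottom-left of its bounding rectangle.
Outer rectangle: 180 × 90, A = 16 200 mm², x = 90 mm, Ī = 43 740 000 mm⁴.
Inner void (subtracted): 168 × 78, A = 13 104 mm², x = 90 mm, Ī = 30 820 608 mm⁴.
By symmetry the centroid is at mid-width, x̄ = 90 mm.
All pieces are centred on the centroidal y-axis, so I = ΣĪ (holes subtracted) = 12 919 392 mm⁴.

I_yy ≈ 1.29 × 10⁷ mm⁴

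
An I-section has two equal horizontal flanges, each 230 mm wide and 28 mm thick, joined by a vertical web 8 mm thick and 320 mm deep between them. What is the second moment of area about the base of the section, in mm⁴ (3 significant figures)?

I_base ≈ 9.58 × 10⁸ mm⁴

Split into non-overlapping primitives; take the origin at the lower-left of the bounding box.
Bottom flange: 230 × 28, A = 6 440 mm², y = 14 mm, Ī = 420 747 mm⁴.
Web: 8 × 320, A = 2 560 mm², y = 188 mm, Ī = 21 845 333 mm⁴.
Top flange: 230 × 28, A = 6 440 mm², y = 362 mm, Ī = 420 747 mm⁴.
Transfer each piece to the bottom edge using Ī + A·d² with d = y − 0:
  bottom flange: d = 14 mm → contributes +1 682 987 mm⁴
  web: d = 188 mm → contributes +112 325 973 mm⁴
  top flange: d = 362 mm → contributes +844 344 107 mm⁴
Total I = 958 353 067 mm⁴.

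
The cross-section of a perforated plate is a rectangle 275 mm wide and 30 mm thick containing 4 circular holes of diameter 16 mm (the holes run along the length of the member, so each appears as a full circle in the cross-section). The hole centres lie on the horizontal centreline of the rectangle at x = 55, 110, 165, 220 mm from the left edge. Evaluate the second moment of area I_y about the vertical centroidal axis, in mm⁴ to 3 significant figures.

Treat the section as a set of non-overlapping primitives; coordinates are from the bounding-box lower-left.
Plate: 275 × 30, A = 8 250 mm², x = 137.5 mm, Ī = 51 992 188 mm⁴.
Hole 1 (subtracted): ⌀16, A = 201.06 mm², x = 55 mm, Ī = 3 217 mm⁴.
Hole 2 (subtracted): ⌀16, A = 201.06 mm², x = 110 mm, Ī = 3 217 mm⁴.
Hole 3 (subtracted): ⌀16, A = 201.06 mm², x = 165 mm, Ī = 3 217 mm⁴.
Hole 4 (subtracted): ⌀16, A = 201.06 mm², x = 220 mm, Ī = 3 217 mm⁴.
By symmetry the centroid is at mid-width, x̄ = 137.5 mm.
Transfer each piece to the vertical centroidal axis using Ī + A·d² with d = x − 137.5:
  plate: d = 0 mm → contributes +51 992 188 mm⁴
  hole 1: d = -82.5 mm → contributes −1 371 695 mm⁴
  hole 2: d = -27.5 mm → contributes −155 270 mm⁴
  hole 3: d = 27.5 mm → contributes −155 270 mm⁴
  hole 4: d = 82.5 mm → contributes −1 371 695 mm⁴
Total I = 48 938 258 mm⁴.

I_y ≈ 4.89 × 10⁷ mm⁴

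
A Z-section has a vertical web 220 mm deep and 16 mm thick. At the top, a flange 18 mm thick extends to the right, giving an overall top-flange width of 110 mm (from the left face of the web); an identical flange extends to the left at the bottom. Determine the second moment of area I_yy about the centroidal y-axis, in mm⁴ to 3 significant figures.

I_yy ≈ 1.28 × 10⁷ mm⁴

Treat the section as a set of non-overlapping primitives; coordinates are from the bounding-box lower-left.
Web: 16 × 220, A = 3 520 mm², x = 102 mm, Ī = 75 093 mm⁴.
Top flange (beyond web): 94 × 18, A = 1 692 mm², x = 157 mm, Ī = 1 245 876 mm⁴.
Bottom flange (beyond web): 94 × 18, A = 1 692 mm², x = 47 mm, Ī = 1 245 876 mm⁴.
Centroid: x̄ = ΣA·x / ΣA = 102 mm.
Transfer each piece to the centroidal y-axis using Ī + A·d² with d = x − 102:
  web: d = 0 mm → contributes +75 093 mm⁴
  top flange (beyond web): d = 55 mm → contributes +6 364 176 mm⁴
  bottom flange (beyond web): d = -55 mm → contributes +6 364 176 mm⁴
Total I = 12 803 445 mm⁴.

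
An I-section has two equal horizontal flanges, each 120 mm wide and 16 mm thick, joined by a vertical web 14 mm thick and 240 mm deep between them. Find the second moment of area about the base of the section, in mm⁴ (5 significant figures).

I_base ≈ 2.1230 × 10⁸ mm⁴

Treat the section as a set of non-overlapping primitives; coordinates are from the bounding-box lower-left.
Bottom flange: 120 × 16, A = 1 920 mm², y = 8 mm, Ī = 40 960 mm⁴.
Web: 14 × 240, A = 3 360 mm², y = 136 mm, Ī = 16 128 000 mm⁴.
Top flange: 120 × 16, A = 1 920 mm², y = 264 mm, Ī = 40 960 mm⁴.
Transfer each piece to a horizontal axis along the bottom face using Ī + A·d² with d = y − 0:
  bottom flange: d = 8 mm → contributes +163 840 mm⁴
  web: d = 136 mm → contributes +78 274 560 mm⁴
  top flange: d = 264 mm → contributes +133 857 280 mm⁴
Total I = 212 295 680 mm⁴.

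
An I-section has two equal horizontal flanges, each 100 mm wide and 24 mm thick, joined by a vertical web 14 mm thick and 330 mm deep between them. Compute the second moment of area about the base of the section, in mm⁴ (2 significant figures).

I_base ≈ 5.3 × 10⁸ mm⁴

Split into non-overlapping primitives; take the origin at the lower-left of the bounding box.
Bottom flange: 100 × 24, A = 2 400 mm², y = 12 mm, Ī = 115 200 mm⁴.
Web: 14 × 330, A = 4 620 mm², y = 189 mm, Ī = 41 926 500 mm⁴.
Top flange: 100 × 24, A = 2 400 mm², y = 366 mm, Ī = 115 200 mm⁴.
Transfer each piece to the bottom edge using Ī + A·d² with d = y − 0:
  bottom flange: d = 12 mm → contributes +460 800 mm⁴
  web: d = 189 mm → contributes +206 957 520 mm⁴
  top flange: d = 366 mm → contributes +321 609 600 mm⁴
Total I = 529 027 920 mm⁴.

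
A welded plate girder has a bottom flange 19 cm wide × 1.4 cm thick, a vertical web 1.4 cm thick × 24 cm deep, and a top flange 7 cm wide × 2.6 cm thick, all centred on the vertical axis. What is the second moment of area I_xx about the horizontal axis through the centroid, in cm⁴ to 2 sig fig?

I_xx ≈ 9000 cm⁴

Treat the section as a set of non-overlapping primitives; coordinates are from the bounding-box lower-left.
Bottom plate: 19 × 1.4, A = 26.6 cm², y = 0.7 cm, Ī = 4.345 cm⁴.
Web plate: 1.4 × 24, A = 33.6 cm², y = 13.4 cm, Ī = 1 613 cm⁴.
Top plate: 7 × 2.6, A = 18.2 cm², y = 26.7 cm, Ī = 10.25 cm⁴.
Centroid: ȳ = ΣA·y / ΣA = 12.18 cm.
Transfer each piece to the horizontal axis through the centroid using Ī + A·d² with d = y − 12.18:
  bottom plate: d = -11.48 cm → contributes +3 509 cm⁴
  web plate: d = 1.221 cm → contributes +1 663 cm⁴
  top plate: d = 14.52 cm → contributes +3 848 cm⁴
Total I = 9 020 cm⁴.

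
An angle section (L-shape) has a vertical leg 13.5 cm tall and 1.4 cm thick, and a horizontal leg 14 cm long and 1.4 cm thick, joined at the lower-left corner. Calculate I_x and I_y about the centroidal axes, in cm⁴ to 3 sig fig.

Split into non-overlapping primitives; take the origin at the lower-left of the bounding box.
Vertical leg: 1.4 × 13.5, A = 18.9 cm², y = 6.75 cm, Ī = 287.04 cm⁴.
Horizontal leg (remainder): 12.6 × 1.4, A = 17.64 cm², y = 0.7 cm, Ī = 2.8812 cm⁴.
Centroid: ȳ = ΣA·y / ΣA = 3.8293 cm.
Transfer each piece to the centroidal x-axis using Ī + A·d² with d = y − 3.8293:
  vertical leg: d = 2.9207 cm → contributes +448.27 cm⁴
  horizontal leg (remainder): d = -3.1293 cm → contributes +175.62 cm⁴
Total I = 623.89 cm⁴.
For the y-axis: x̄ = 4.0793 cm.
Repeating about the centroidal y-axis gives I_y = 683.55 cm⁴.

I_x ≈ 624 cm⁴, I_y ≈ 684 cm⁴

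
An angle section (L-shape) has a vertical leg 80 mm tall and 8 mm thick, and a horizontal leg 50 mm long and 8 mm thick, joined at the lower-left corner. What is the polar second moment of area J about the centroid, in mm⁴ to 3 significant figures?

J ≈ 8.19 × 10⁵ mm⁴

Break the section into simple shapes (no overlaps), measuring from the bottom-left corner of the bounding box.
Vertical leg: 8 × 80, A = 640 mm², y = 40 mm, Ī = 341 333 mm⁴.
Horizontal leg (remainder): 42 × 8, A = 336 mm², y = 4 mm, Ī = 1 792 mm⁴.
Centroid: ȳ = ΣA·y / ΣA = 27.607 mm.
Transfer each piece to the centroidal x-axis using Ī + A·d² with d = y − 27.607:
  vertical leg: d = 12.393 mm → contributes +439 636 mm⁴
  horizontal leg (remainder): d = -23.607 mm → contributes +189 035 mm⁴
Total I = 628 670 mm⁴.
For the y-axis: x̄ = 12.607 mm.
Repeating about the centroidal y-axis gives I_y = 190 510 mm⁴.
Polar second moment: J = I_x + I_y = 819 181 mm⁴.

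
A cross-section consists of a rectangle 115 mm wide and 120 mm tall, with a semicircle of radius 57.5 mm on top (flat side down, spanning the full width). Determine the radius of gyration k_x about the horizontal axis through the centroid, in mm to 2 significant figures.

Split into non-overlapping primitives; take the origin at the lower-left of the bounding box.
Rectangular body: 115 × 120, A = 13 800 mm², y = 60 mm, Ī = 16 560 000 mm⁴.
Semicircular cap: semicircle r = 57.5, A = 5 193 mm², y = 144.4 mm, Ī = 1 199 785 mm⁴.
Centroid: ȳ = ΣA·y / ΣA = 83.08 mm.
Transfer each piece to the horizontal axis through the centroid using Ī + A·d² with d = y − 83.08:
  rectangular body: d = -23.08 mm → contributes +23 910 321 mm⁴
  semicircular cap: d = 61.32 mm → contributes +20 731 024 mm⁴
Total I = 44 641 345 mm⁴.
Radius of gyration: k = √(I/A) = √(44 641 345 / 18 993) = 48.48 mm.

k_x ≈ 48 mm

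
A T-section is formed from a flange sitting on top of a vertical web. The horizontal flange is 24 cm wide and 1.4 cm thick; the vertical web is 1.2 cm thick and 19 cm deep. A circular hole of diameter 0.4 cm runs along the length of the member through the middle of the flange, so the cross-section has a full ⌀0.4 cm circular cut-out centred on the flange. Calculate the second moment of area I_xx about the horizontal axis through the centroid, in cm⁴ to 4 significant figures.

I_xx ≈ 2102 cm⁴

Split into non-overlapping primitives; take the origin at the lower-left of the bounding box.
Flange: 24 × 1.4, A = 33.6 cm², y = 19.7 cm, Ī = 5.488 cm⁴.
Web: 1.2 × 19, A = 22.8 cm², y = 9.5 cm, Ī = 685.9 cm⁴.
Hole (subtracted): ⌀0.4, A = 0.125664 cm², y = 19.7 cm, Ī = 0.00125664 cm⁴.
Centroid: ȳ = ΣA·y / ΣA = 15.5674 cm.
Transfer each piece to the horizontal axis through the centroid using Ī + A·d² with d = y − 15.5674:
  flange: d = 4.13261 cm → contributes +579.325 cm⁴
  web: d = -6.06739 cm → contributes +1525.24 cm⁴
  hole: d = 4.13261 cm → contributes −2.1474 cm⁴
Total I = 2102.42 cm⁴.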